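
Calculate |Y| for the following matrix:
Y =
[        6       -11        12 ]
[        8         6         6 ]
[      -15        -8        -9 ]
det(Y) = 474

Expand along row 0 (cofactor expansion): det(Y) = a*(e*i - f*h) - b*(d*i - f*g) + c*(d*h - e*g), where the 3×3 is [[a, b, c], [d, e, f], [g, h, i]].
Minor M_00 = (6)*(-9) - (6)*(-8) = -54 + 48 = -6.
Minor M_01 = (8)*(-9) - (6)*(-15) = -72 + 90 = 18.
Minor M_02 = (8)*(-8) - (6)*(-15) = -64 + 90 = 26.
det(Y) = (6)*(-6) - (-11)*(18) + (12)*(26) = -36 + 198 + 312 = 474.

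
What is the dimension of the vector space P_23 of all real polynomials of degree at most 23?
Dimension = 24

A polynomial of degree at most 23 can be written as a₀ + a₁x + a₂x² + … + a_23x^23, with 24 free coefficients a₀, …, a_23.
The set {1, x, x², …, x^23} is a basis: it spans P_23 (every such polynomial is a linear combination of these) and is linearly independent (a polynomial is zero iff all its coefficients are zero).
Therefore dim(P_23) = 23 + 1 = 24.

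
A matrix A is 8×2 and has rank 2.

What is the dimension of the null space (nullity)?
0

The rank-nullity theorem for an m×n matrix states:
rank(A) + nullity(A) = n (the number of columns).
Here n = 2 and rank(A) = 2, so nullity(A) = 2 - 2 = 0.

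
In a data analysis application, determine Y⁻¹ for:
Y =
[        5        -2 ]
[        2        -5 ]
det(Y) = -21
Y⁻¹ =
[     5/21     -2/21 ]
[     2/21     -5/21 ]

For a 2×2 matrix Y = [[a, b], [c, d]] with det(Y) ≠ 0, Y⁻¹ = (1/det(Y)) * [[d, -b], [-c, a]].
det(Y) = (5)*(-5) - (-2)*(2) = -25 + 4 = -21.
Y⁻¹ = (1/-21) * [[-5, 2], [-2, 5]].
Dividing each entry by -21 and reducing:
Y⁻¹ =
[     5/21     -2/21 ]
[     2/21     -5/21 ]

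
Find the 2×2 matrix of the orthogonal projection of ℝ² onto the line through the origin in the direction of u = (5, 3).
[[25/34, 15/34], [15/34, 9/34]]

The orthogonal projection onto the line spanned by a nonzero vector u = (a, b) has matrix P = (u uᵀ) / (uᵀ u) = (1/(a² + b²)) · [[a², ab], [ab, b²]].
Here u = (5, 3), so a² + b² = 25 + 9 = 34.
P = (1/34) · [[25, 15], [15, 9]] = [[25/34, 15/34], [15/34, 9/34]].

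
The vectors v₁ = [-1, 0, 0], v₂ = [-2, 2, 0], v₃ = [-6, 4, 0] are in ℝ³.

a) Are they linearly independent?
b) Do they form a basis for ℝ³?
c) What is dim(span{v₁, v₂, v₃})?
Not independent, not a basis, dim(span) = 2

Check whether v₃ can be written as a linear combination of v₁ and v₂.
v₃ = (2)·v₁ + (2)·v₂ = [-6, 4, 0], so the three vectors are linearly dependent.
Thus they do not form a basis for ℝ³, and dim(span{v₁, v₂, v₃}) = 2 (spanned by v₁ and v₂).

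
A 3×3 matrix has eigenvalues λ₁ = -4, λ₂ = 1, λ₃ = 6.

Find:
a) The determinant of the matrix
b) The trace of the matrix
det = -24, trace = 3

Two standard eigenvalue identities:
- det(A) equals the product of the eigenvalues (counted with multiplicity).
- trace(A) equals the sum of the eigenvalues.
det(A) = (-4)*(1)*(6) = -24.
trace(A) = -4 + 1 + 6 = 3.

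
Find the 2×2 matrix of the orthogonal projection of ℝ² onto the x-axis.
[[1, 0], [0, 0]]

The orthogonal projection onto the line spanned by a nonzero vector u = (a, b) has matrix P = (u uᵀ) / (uᵀ u) = (1/(a² + b²)) · [[a², ab], [ab, b²]].
Here u = (1, 0), so a² + b² = 1 + 0 = 1.
P = (1/1) · [[1, 0], [0, 0]] = [[1, 0], [0, 0]].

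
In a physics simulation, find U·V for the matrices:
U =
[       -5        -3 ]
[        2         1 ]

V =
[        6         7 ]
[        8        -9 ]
UV =
[      -54        -8 ]
[       20         5 ]

Matrix multiplication: (UV)[i][j] = sum over k of U[i][k] * V[k][j].
  (UV)[0][0] = (-5)*(6) + (-3)*(8) = -54
  (UV)[0][1] = (-5)*(7) + (-3)*(-9) = -8
  (UV)[1][0] = (2)*(6) + (1)*(8) = 20
  (UV)[1][1] = (2)*(7) + (1)*(-9) = 5
UV =
[      -54        -8 ]
[       20         5 ]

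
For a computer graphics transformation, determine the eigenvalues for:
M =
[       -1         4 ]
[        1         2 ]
λ = -2, 3

Solve det(M - λI) = 0. For a 2×2 matrix the characteristic equation is λ² - (trace)λ + det = 0.
trace(M) = a + d = -1 + 2 = 1.
det(M) = a*d - b*c = (-1)*(2) - (4)*(1) = -2 - 4 = -6.
Characteristic equation: λ² - (1)λ + (-6) = 0.
Discriminant = (1)² - 4*(-6) = 1 + 24 = 25.
λ = (1 ± √25) / 2 = (1 ± 5) / 2 = -2, 3.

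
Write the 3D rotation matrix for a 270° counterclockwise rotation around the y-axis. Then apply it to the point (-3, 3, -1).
R = [[0, 0, -1], [0, 1, 0], [1, 0, 0]]; R·(-3, 3, -1) = (1, 3, -3)

Rotation matrix for 270° around y-axis:
cos(270°) = 0, sin(270°) = -1
R = [[0, 0, -1], [0, 1, 0], [1, 0, 0]]
Apply to (-3, 3, -1): R·[-3, 3, -1]ᵀ = (1, 3, -3)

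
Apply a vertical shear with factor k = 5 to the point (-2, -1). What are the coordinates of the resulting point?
(-2, -11)

Shear matrix for vertical shear with factor k = 5:
[[1, 0], [5, 1]]
Result: (-2, -1) → (-2, -11)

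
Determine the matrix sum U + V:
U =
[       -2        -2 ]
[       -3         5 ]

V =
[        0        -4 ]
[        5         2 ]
U + V =
[       -2        -6 ]
[        2         7 ]

Matrix addition is elementwise: (U+V)[i][j] = U[i][j] + V[i][j].
  (U+V)[0][0] = (-2) + (0) = -2
  (U+V)[0][1] = (-2) + (-4) = -6
  (U+V)[1][0] = (-3) + (5) = 2
  (U+V)[1][1] = (5) + (2) = 7
U + V =
[       -2        -6 ]
[        2         7 ]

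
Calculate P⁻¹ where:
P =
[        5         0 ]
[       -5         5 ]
det(P) = 25
P⁻¹ =
[      1/5         0 ]
[      1/5       1/5 ]

For a 2×2 matrix P = [[a, b], [c, d]] with det(P) ≠ 0, P⁻¹ = (1/det(P)) * [[d, -b], [-c, a]].
det(P) = (5)*(5) - (0)*(-5) = 25 - 0 = 25.
P⁻¹ = (1/25) * [[5, 0], [5, 5]].
Dividing each entry by 25 and reducing:
P⁻¹ =
[      1/5         0 ]
[      1/5       1/5 ]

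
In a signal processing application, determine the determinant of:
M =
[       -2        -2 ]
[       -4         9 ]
det(M) = -26

For a 2×2 matrix [[a, b], [c, d]], det = a*d - b*c.
det(M) = (-2)*(9) - (-2)*(-4) = -18 - 8 = -26.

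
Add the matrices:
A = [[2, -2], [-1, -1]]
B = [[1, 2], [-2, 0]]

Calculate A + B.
[[3, 0], [-3, -1]]

Add corresponding elements:
(2)+(1)=3
(-2)+(2)=0
(-1)+(-2)=-3
(-1)+(0)=-1
A + B = [[3, 0], [-3, -1]]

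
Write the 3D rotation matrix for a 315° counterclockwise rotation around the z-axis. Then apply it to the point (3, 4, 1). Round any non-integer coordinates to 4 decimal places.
R = [[√2/2, √2/2, 0], [-√2/2, √2/2, 0], [0, 0, 1]]; R·(3, 4, 1) = (4.9497, 0.7071, 1.0000)

Rotation matrix for 315° around z-axis:
cos(315°) = √2/2, sin(315°) = -√2/2
R = [[√2/2, √2/2, 0], [-√2/2, √2/2, 0], [0, 0, 1]]
Apply to (3, 4, 1): R·[3, 4, 1]ᵀ = (4.9497, 0.7071, 1.0000)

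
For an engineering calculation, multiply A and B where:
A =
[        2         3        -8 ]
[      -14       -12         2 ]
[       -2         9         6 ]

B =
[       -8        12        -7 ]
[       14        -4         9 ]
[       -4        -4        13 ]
AB =
[       58        44       -91 ]
[      -64      -128        16 ]
[      118       -84       173 ]

Matrix multiplication: (AB)[i][j] = sum over k of A[i][k] * B[k][j].
  (AB)[0][0] = (2)*(-8) + (3)*(14) + (-8)*(-4) = 58
  (AB)[0][1] = (2)*(12) + (3)*(-4) + (-8)*(-4) = 44
  (AB)[0][2] = (2)*(-7) + (3)*(9) + (-8)*(13) = -91
  (AB)[1][0] = (-14)*(-8) + (-12)*(14) + (2)*(-4) = -64
  (AB)[1][1] = (-14)*(12) + (-12)*(-4) + (2)*(-4) = -128
  (AB)[1][2] = (-14)*(-7) + (-12)*(9) + (2)*(13) = 16
  (AB)[2][0] = (-2)*(-8) + (9)*(14) + (6)*(-4) = 118
  (AB)[2][1] = (-2)*(12) + (9)*(-4) + (6)*(-4) = -84
  (AB)[2][2] = (-2)*(-7) + (9)*(9) + (6)*(13) = 173
AB =
[       58        44       -91 ]
[      -64      -128        16 ]
[      118       -84       173 ]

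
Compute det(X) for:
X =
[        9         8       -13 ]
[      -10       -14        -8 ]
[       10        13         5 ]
det(X) = -64

Expand along row 0 (cofactor expansion): det(X) = a*(e*i - f*h) - b*(d*i - f*g) + c*(d*h - e*g), where the 3×3 is [[a, b, c], [d, e, f], [g, h, i]].
Minor M_00 = (-14)*(5) - (-8)*(13) = -70 + 104 = 34.
Minor M_01 = (-10)*(5) - (-8)*(10) = -50 + 80 = 30.
Minor M_02 = (-10)*(13) - (-14)*(10) = -130 + 140 = 10.
det(X) = (9)*(34) - (8)*(30) + (-13)*(10) = 306 - 240 - 130 = -64.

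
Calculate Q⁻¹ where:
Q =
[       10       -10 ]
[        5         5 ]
det(Q) = 100
Q⁻¹ =
[     1/20      1/10 ]
[    -1/20      1/10 ]

For a 2×2 matrix Q = [[a, b], [c, d]] with det(Q) ≠ 0, Q⁻¹ = (1/det(Q)) * [[d, -b], [-c, a]].
det(Q) = (10)*(5) - (-10)*(5) = 50 + 50 = 100.
Q⁻¹ = (1/100) * [[5, 10], [-5, 10]].
Dividing each entry by 100 and reducing:
Q⁻¹ =
[     1/20      1/10 ]
[    -1/20      1/10 ]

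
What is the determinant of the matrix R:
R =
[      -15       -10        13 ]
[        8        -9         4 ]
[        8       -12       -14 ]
det(R) = -4362

Expand along row 0 (cofactor expansion): det(R) = a*(e*i - f*h) - b*(d*i - f*g) + c*(d*h - e*g), where the 3×3 is [[a, b, c], [d, e, f], [g, h, i]].
Minor M_00 = (-9)*(-14) - (4)*(-12) = 126 + 48 = 174.
Minor M_01 = (8)*(-14) - (4)*(8) = -112 - 32 = -144.
Minor M_02 = (8)*(-12) - (-9)*(8) = -96 + 72 = -24.
det(R) = (-15)*(174) - (-10)*(-144) + (13)*(-24) = -2610 - 1440 - 312 = -4362.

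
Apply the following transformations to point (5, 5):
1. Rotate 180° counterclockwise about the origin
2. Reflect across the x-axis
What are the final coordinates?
(-5, 5)

Step 1: Rotate 180° → (-5, -5)
Step 2: Reflect across the x-axis → (-5, 5)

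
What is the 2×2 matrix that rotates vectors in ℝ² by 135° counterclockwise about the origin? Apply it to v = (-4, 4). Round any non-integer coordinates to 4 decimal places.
R = [[-√2/2, -√2/2], [√2/2, -√2/2]]; R·v = (0.0000, -5.6569)

A counterclockwise rotation by angle θ in ℝ² has matrix R(θ) = [[cos θ, -sin θ], [sin θ, cos θ]].
For θ = 135°: cos θ = -√2/2, sin θ = √2/2.
R(135°) = [[-√2/2, -√2/2], [√2/2, -√2/2]].
R·v = [-√2/2·-4 + (-√2/2)·4, √2/2·-4 + -√2/2·4] = (0.0000, -5.6569).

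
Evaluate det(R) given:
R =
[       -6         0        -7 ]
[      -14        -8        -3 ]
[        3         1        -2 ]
det(R) = -184

Expand along row 0 (cofactor expansion): det(R) = a*(e*i - f*h) - b*(d*i - f*g) + c*(d*h - e*g), where the 3×3 is [[a, b, c], [d, e, f], [g, h, i]].
Minor M_00 = (-8)*(-2) - (-3)*(1) = 16 + 3 = 19.
Minor M_01 = (-14)*(-2) - (-3)*(3) = 28 + 9 = 37.
Minor M_02 = (-14)*(1) - (-8)*(3) = -14 + 24 = 10.
det(R) = (-6)*(19) - (0)*(37) + (-7)*(10) = -114 + 0 - 70 = -184.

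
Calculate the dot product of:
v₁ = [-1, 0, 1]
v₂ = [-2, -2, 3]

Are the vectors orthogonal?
5, No

The dot product is the sum of products of corresponding components.
v₁·v₂ = (-1)*(-2) + (0)*(-2) + (1)*(3) = 2 + 0 + 3 = 5.
Two vectors are orthogonal iff their dot product is 0; here the dot product is 5, so the vectors are not orthogonal.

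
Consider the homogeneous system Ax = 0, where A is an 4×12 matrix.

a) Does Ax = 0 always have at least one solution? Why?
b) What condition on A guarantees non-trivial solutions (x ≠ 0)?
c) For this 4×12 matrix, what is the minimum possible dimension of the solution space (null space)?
a) Yes, x = 0 is always a solution. b) When A has linearly dependent columns (rank < n). c) Minimum nullity = 8.

a) x = 0 satisfies A·0 = 0, so the zero vector is always a solution.
b) Non-trivial solutions exist iff the columns of A are linearly dependent, equivalently rank(A) < n (the number of columns).
c) By rank-nullity, rank(A) + nullity(A) = n = 12. Since A has only 4 rows, rank(A) ≤ 4, so nullity(A) ≥ 12 - 4 = 8.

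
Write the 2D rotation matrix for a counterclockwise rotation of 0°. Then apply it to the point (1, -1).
R = [[1, 0], [0, 1]]; R·(1, -1) = (1, -1)

Rotation matrix formula: R(θ) = [[cos θ, -sin θ], [sin θ, cos θ]]
For θ = 0°:
cos(0°) = 1
sin(0°) = 0
R = [[1, 0], [0, 1]]
Apply to (1, -1): [1·1 + (0)·-1, 0·1 + 1·-1] = (1, -1)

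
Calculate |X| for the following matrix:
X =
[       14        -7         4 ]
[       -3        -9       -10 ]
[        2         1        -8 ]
det(X) = 1516

Expand along row 0 (cofactor expansion): det(X) = a*(e*i - f*h) - b*(d*i - f*g) + c*(d*h - e*g), where the 3×3 is [[a, b, c], [d, e, f], [g, h, i]].
Minor M_00 = (-9)*(-8) - (-10)*(1) = 72 + 10 = 82.
Minor M_01 = (-3)*(-8) - (-10)*(2) = 24 + 20 = 44.
Minor M_02 = (-3)*(1) - (-9)*(2) = -3 + 18 = 15.
det(X) = (14)*(82) - (-7)*(44) + (4)*(15) = 1148 + 308 + 60 = 1516.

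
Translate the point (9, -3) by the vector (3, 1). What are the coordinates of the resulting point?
(12, -2)

Translation by (3, 1):
x' = 9 + 3 = 12
y' = -3 + 1 = -2
Homogeneous matrix: [[1, 0, 3], [0, 1, 1], [0, 0, 1]]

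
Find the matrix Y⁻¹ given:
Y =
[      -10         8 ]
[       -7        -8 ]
det(Y) = 136
Y⁻¹ =
[    -1/17     -1/17 ]
[    7/136     -5/68 ]

For a 2×2 matrix Y = [[a, b], [c, d]] with det(Y) ≠ 0, Y⁻¹ = (1/det(Y)) * [[d, -b], [-c, a]].
det(Y) = (-10)*(-8) - (8)*(-7) = 80 + 56 = 136.
Y⁻¹ = (1/136) * [[-8, -8], [7, -10]].
Dividing each entry by 136 and reducing:
Y⁻¹ =
[    -1/17     -1/17 ]
[    7/136     -5/68 ]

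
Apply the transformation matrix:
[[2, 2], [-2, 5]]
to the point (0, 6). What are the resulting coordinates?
(12, 30)

Matrix multiplication:
[[2, 2], [-2, 5]] × [0, 6]ᵀ
= [2×0 + 2×6, -2×0 + 5×6]ᵀ
= [12.0000, 30.0000]ᵀ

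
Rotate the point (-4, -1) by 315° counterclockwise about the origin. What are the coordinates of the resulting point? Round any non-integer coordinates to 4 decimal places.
(-3.5355, 2.1213)

Rotation matrix R(θ) = [[cos θ, -sin θ], [sin θ, cos θ]]; for θ = 315°:
R = [[√2/2, √2/2], [-√2/2, √2/2]]
Result: R × [-4, -1]ᵀ = [√2/2·-4 + (√2/2)·-1, -√2/2·-4 + (√2/2)·-1]ᵀ = (-3.5355, 2.1213)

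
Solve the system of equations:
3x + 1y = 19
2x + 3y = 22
x = 5, y = 4

Use elimination (row reduction):
Equation 1: 3x + 1y = 19.
Equation 2: 2x + 3y = 22.
Multiply Eq1 by 2 and Eq2 by 3: 6x + 2y = 38;  6x + 9y = 66.
Subtract: (7)y = 28, so y = 4.
Back-substitute into Eq1: 3x + 1*(4) = 19, so x = 5.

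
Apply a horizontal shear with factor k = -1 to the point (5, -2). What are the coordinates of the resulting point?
(7, -2)

Shear matrix for horizontal shear with factor k = -1:
[[1, -1], [0, 1]]
Result: (5, -2) → (7, -2)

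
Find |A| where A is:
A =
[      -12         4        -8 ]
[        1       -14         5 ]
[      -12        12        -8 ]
det(A) = 416

Expand along row 0 (cofactor expansion): det(A) = a*(e*i - f*h) - b*(d*i - f*g) + c*(d*h - e*g), where the 3×3 is [[a, b, c], [d, e, f], [g, h, i]].
Minor M_00 = (-14)*(-8) - (5)*(12) = 112 - 60 = 52.
Minor M_01 = (1)*(-8) - (5)*(-12) = -8 + 60 = 52.
Minor M_02 = (1)*(12) - (-14)*(-12) = 12 - 168 = -156.
det(A) = (-12)*(52) - (4)*(52) + (-8)*(-156) = -624 - 208 + 1248 = 416.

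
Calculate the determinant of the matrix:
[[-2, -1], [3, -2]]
7

For a 2×2 matrix [[a, b], [c, d]], det = ad - bc
det = (-2)(-2) - (-1)(3) = 4 - -3 = 7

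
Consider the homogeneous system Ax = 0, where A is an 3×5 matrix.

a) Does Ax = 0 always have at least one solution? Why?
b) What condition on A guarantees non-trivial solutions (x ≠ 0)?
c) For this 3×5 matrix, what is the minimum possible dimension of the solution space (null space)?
a) Yes, x = 0 is always a solution. b) When A has linearly dependent columns (rank < n). c) Minimum nullity = 2.

a) x = 0 satisfies A·0 = 0, so the zero vector is always a solution.
b) Non-trivial solutions exist iff the columns of A are linearly dependent, equivalently rank(A) < n (the number of columns).
c) By rank-nullity, rank(A) + nullity(A) = n = 5. Since A has only 3 rows, rank(A) ≤ 3, so nullity(A) ≥ 5 - 3 = 2.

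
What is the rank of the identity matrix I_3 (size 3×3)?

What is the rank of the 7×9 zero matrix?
rank(I_3) = 3, rank(0) = 0

The identity I_3 has 3 columns that are the standard basis vectors e_1, …, e_3. These are linearly independent, so all 3 columns are pivots and rank(I_3) = 3.
The 7×9 zero matrix has every entry zero, so every row is the zero row and there are no pivots; rank(0) = 0.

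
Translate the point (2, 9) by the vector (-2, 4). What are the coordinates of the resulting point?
(0, 13)

Translation by (-2, 4):
x' = 2 + -2 = 0
y' = 9 + 4 = 13
Homogeneous matrix: [[1, 0, -2], [0, 1, 4], [0, 0, 1]]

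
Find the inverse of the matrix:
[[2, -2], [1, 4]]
[[2/5, 1/5], [-1/10, 1/5]]

For [[a,b],[c,d]], inverse = (1/det)·[[d,-b],[-c,a]]
det = 2·4 - -2·1 = 10
Inverse = (1/10)·[[4, 2], [-1, 2]]
        = [[2/5, 1/5], [-1/10, 1/5]]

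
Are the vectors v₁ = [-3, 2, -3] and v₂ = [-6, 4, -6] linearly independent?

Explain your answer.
No, linearly dependent (v₂ = 2·v₁)

Check whether there is a scalar k with v₂ = k·v₁.
Comparing components, k = 2 satisfies 2·[-3, 2, -3] = [-6, 4, -6].
Since v₂ is a scalar multiple of v₁, the two vectors are linearly dependent.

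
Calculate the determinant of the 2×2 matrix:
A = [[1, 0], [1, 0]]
0

For A = [[a, b], [c, d]], det(A) = a*d - b*c.
det(A) = (1)*(0) - (0)*(1) = 0 - 0 = 0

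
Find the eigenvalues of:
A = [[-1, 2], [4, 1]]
λ = -3, 3

Solve det(A - λI) = 0. For a 2×2 matrix this is λ² - (trace)λ + det = 0.
trace(A) = -1 + 1 = 0.
det(A) = (-1)*(1) - (2)*(4) = -1 - 8 = -9.
Characteristic equation: λ² - (0)λ + (-9) = 0.
Discriminant: (0)² - 4*(-9) = 0 + 36 = 36.
Roots: λ = (0 ± √36) / 2 = -3, 3.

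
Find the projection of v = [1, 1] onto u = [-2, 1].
[2/5, -1/5]

The projection of v onto u is proj_u(v) = ((v·u) / (u·u)) · u.
v·u = (1)*(-2) + (1)*(1) = -1.
u·u = (-2)*(-2) + (1)*(1) = 5.
coefficient = -1 / 5 = -1/5.
proj_u(v) = -1/5 · [-2, 1] = [2/5, -1/5].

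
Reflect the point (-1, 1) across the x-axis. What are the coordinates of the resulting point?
(-1, -1)

Reflection across x-axis: (-1, 1) → (-1, -1)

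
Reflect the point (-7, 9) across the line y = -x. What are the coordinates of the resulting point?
(-9, 7)

Reflection across line y = -x: (-7, 9) → (-9, 7)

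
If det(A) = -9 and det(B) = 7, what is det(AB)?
-63

Use the multiplicative property of determinants: det(AB) = det(A)*det(B).
det(AB) = (-9)*(7) = -63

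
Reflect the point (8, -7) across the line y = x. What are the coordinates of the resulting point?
(-7, 8)

Reflection across line y = x: (8, -7) → (-7, 8)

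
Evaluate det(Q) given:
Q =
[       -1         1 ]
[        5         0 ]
det(Q) = -5

For a 2×2 matrix [[a, b], [c, d]], det = a*d - b*c.
det(Q) = (-1)*(0) - (1)*(5) = 0 - 5 = -5.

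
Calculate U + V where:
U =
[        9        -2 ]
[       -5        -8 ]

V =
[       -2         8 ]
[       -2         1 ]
U + V =
[        7         6 ]
[       -7        -7 ]

Matrix addition is elementwise: (U+V)[i][j] = U[i][j] + V[i][j].
  (U+V)[0][0] = (9) + (-2) = 7
  (U+V)[0][1] = (-2) + (8) = 6
  (U+V)[1][0] = (-5) + (-2) = -7
  (U+V)[1][1] = (-8) + (1) = -7
U + V =
[        7         6 ]
[       -7        -7 ]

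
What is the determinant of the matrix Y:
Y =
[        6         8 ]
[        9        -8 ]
det(Y) = -120

For a 2×2 matrix [[a, b], [c, d]], det = a*d - b*c.
det(Y) = (6)*(-8) - (8)*(9) = -48 - 72 = -120.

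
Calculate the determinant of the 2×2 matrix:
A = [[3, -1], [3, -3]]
-6

For A = [[a, b], [c, d]], det(A) = a*d - b*c.
det(A) = (3)*(-3) - (-1)*(3) = -9 - -3 = -6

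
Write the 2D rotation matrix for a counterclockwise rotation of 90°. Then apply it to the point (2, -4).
R = [[0, -1], [1, 0]]; R·(2, -4) = (4, 2)

Rotation matrix formula: R(θ) = [[cos θ, -sin θ], [sin θ, cos θ]]
For θ = 90°:
cos(90°) = 0
sin(90°) = 1
R = [[0, -1], [1, 0]]
Apply to (2, -4): [0·2 + (-1)·-4, 1·2 + 0·-4] = (4, 2)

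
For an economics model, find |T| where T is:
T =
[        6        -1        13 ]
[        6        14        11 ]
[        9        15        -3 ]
det(T) = -1827

Expand along row 0 (cofactor expansion): det(T) = a*(e*i - f*h) - b*(d*i - f*g) + c*(d*h - e*g), where the 3×3 is [[a, b, c], [d, e, f], [g, h, i]].
Minor M_00 = (14)*(-3) - (11)*(15) = -42 - 165 = -207.
Minor M_01 = (6)*(-3) - (11)*(9) = -18 - 99 = -117.
Minor M_02 = (6)*(15) - (14)*(9) = 90 - 126 = -36.
det(T) = (6)*(-207) - (-1)*(-117) + (13)*(-36) = -1242 - 117 - 468 = -1827.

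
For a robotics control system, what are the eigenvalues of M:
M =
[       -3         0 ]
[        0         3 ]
λ = -3, 3

Solve det(M - λI) = 0. For a 2×2 matrix the characteristic equation is λ² - (trace)λ + det = 0.
trace(M) = a + d = -3 + 3 = 0.
det(M) = a*d - b*c = (-3)*(3) - (0)*(0) = -9 - 0 = -9.
Characteristic equation: λ² - (0)λ + (-9) = 0.
Discriminant = (0)² - 4*(-9) = 0 + 36 = 36.
λ = (0 ± √36) / 2 = (0 ± 6) / 2 = -3, 3.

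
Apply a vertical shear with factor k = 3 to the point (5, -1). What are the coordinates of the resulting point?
(5, 14)

Shear matrix for vertical shear with factor k = 3:
[[1, 0], [3, 1]]
Result: (5, -1) → (5, 14)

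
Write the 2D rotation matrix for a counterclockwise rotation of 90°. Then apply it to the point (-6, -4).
R = [[0, -1], [1, 0]]; R·(-6, -4) = (4, -6)

Rotation matrix formula: R(θ) = [[cos θ, -sin θ], [sin θ, cos θ]]
For θ = 90°:
cos(90°) = 0
sin(90°) = 1
R = [[0, -1], [1, 0]]
Apply to (-6, -4): [0·-6 + (-1)·-4, 1·-6 + 0·-4] = (4, -6)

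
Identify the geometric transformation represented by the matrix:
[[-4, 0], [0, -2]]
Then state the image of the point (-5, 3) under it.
non-uniform scaling by (-4, -2); image of (-5, 3) is (20, -6)

This is diagonal with distinct entries, so it scales the x-axis by -4 and the y-axis by -2.
The matrix [[-4, 0], [0, -2]] represents: non-uniform scaling by (-4, -2).
Applying it to (-5, 3): [-4·-5 + 0·3, 0·-5 + -2·3] = (20, -6).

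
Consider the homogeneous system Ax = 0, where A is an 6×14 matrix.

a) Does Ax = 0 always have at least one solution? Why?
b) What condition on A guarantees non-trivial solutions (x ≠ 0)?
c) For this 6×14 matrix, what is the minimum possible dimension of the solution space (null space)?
a) Yes, x = 0 is always a solution. b) When A has linearly dependent columns (rank < n). c) Minimum nullity = 8.

a) x = 0 satisfies A·0 = 0, so the zero vector is always a solution.
b) Non-trivial solutions exist iff the columns of A are linearly dependent, equivalently rank(A) < n (the number of columns).
c) By rank-nullity, rank(A) + nullity(A) = n = 14. Since A has only 6 rows, rank(A) ≤ 6, so nullity(A) ≥ 14 - 6 = 8.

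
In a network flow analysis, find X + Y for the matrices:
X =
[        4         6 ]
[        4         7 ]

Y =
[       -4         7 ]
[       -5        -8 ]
X + Y =
[        0        13 ]
[       -1        -1 ]

Matrix addition is elementwise: (X+Y)[i][j] = X[i][j] + Y[i][j].
  (X+Y)[0][0] = (4) + (-4) = 0
  (X+Y)[0][1] = (6) + (7) = 13
  (X+Y)[1][0] = (4) + (-5) = -1
  (X+Y)[1][1] = (7) + (-8) = -1
X + Y =
[        0        13 ]
[       -1        -1 ]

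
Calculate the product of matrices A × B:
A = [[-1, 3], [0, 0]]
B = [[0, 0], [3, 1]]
[[9, 3], [0, 0]]

Matrix multiplication:
C[0][0] = -1×0 + 3×3 = 9
C[0][1] = -1×0 + 3×1 = 3
C[1][0] = 0×0 + 0×3 = 0
C[1][1] = 0×0 + 0×1 = 0
Result: [[9, 3], [0, 0]]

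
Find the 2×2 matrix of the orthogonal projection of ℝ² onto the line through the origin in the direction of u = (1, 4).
[[1/17, 4/17], [4/17, 16/17]]

The orthogonal projection onto the line spanned by a nonzero vector u = (a, b) has matrix P = (u uᵀ) / (uᵀ u) = (1/(a² + b²)) · [[a², ab], [ab, b²]].
Here u = (1, 4), so a² + b² = 1 + 16 = 17.
P = (1/17) · [[1, 4], [4, 16]] = [[1/17, 4/17], [4/17, 16/17]].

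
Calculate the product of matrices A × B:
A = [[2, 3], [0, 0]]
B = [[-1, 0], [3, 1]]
[[7, 3], [0, 0]]

Matrix multiplication:
C[0][0] = 2×-1 + 3×3 = 7
C[0][1] = 2×0 + 3×1 = 3
C[1][0] = 0×-1 + 0×3 = 0
C[1][1] = 0×0 + 0×1 = 0
Result: [[7, 3], [0, 0]]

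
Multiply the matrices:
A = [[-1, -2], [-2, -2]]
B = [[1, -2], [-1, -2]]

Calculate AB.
[[1, 6], [0, 8]]

Each entry (i,j) of AB = sum over k of A[i][k]*B[k][j].
(AB)[0][0] = (-1)*(1) + (-2)*(-1) = 1
(AB)[0][1] = (-1)*(-2) + (-2)*(-2) = 6
(AB)[1][0] = (-2)*(1) + (-2)*(-1) = 0
(AB)[1][1] = (-2)*(-2) + (-2)*(-2) = 8
AB = [[1, 6], [0, 8]]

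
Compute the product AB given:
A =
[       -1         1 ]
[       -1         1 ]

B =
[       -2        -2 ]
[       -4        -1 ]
AB =
[       -2         1 ]
[       -2         1 ]

Matrix multiplication: (AB)[i][j] = sum over k of A[i][k] * B[k][j].
  (AB)[0][0] = (-1)*(-2) + (1)*(-4) = -2
  (AB)[0][1] = (-1)*(-2) + (1)*(-1) = 1
  (AB)[1][0] = (-1)*(-2) + (1)*(-4) = -2
  (AB)[1][1] = (-1)*(-2) + (1)*(-1) = 1
AB =
[       -2         1 ]
[       -2         1 ]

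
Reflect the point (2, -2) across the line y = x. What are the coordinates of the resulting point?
(-2, 2)

Reflection across line y = x: (2, -2) → (-2, 2)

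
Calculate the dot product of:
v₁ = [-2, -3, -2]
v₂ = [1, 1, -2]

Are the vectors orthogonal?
-1, No

The dot product is the sum of products of corresponding components.
v₁·v₂ = (-2)*(1) + (-3)*(1) + (-2)*(-2) = -2 - 3 + 4 = -1.
Two vectors are orthogonal iff their dot product is 0; here the dot product is -1, so the vectors are not orthogonal.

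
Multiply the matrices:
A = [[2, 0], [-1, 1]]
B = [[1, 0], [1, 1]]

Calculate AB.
[[2, 0], [0, 1]]

Each entry (i,j) of AB = sum over k of A[i][k]*B[k][j].
(AB)[0][0] = (2)*(1) + (0)*(1) = 2
(AB)[0][1] = (2)*(0) + (0)*(1) = 0
(AB)[1][0] = (-1)*(1) + (1)*(1) = 0
(AB)[1][1] = (-1)*(0) + (1)*(1) = 1
AB = [[2, 0], [0, 1]]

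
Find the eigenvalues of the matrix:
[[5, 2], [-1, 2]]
λ = 3 and λ = 4

Characteristic equation: det(A - λI) = 0
λ² - (trace)λ + (det) = 0
λ² - (7)λ + (12) = 0
λ² - 7λ + 12 = 0
Solving: λ = 3, 4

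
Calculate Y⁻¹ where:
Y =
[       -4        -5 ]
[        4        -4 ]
det(Y) = 36
Y⁻¹ =
[     -1/9      5/36 ]
[     -1/9      -1/9 ]

For a 2×2 matrix Y = [[a, b], [c, d]] with det(Y) ≠ 0, Y⁻¹ = (1/det(Y)) * [[d, -b], [-c, a]].
det(Y) = (-4)*(-4) - (-5)*(4) = 16 + 20 = 36.
Y⁻¹ = (1/36) * [[-4, 5], [-4, -4]].
Dividing each entry by 36 and reducing:
Y⁻¹ =
[     -1/9      5/36 ]
[     -1/9      -1/9 ]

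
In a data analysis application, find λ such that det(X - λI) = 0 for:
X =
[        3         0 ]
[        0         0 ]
λ = 0, 3

Solve det(X - λI) = 0. For a 2×2 matrix the characteristic equation is λ² - (trace)λ + det = 0.
trace(X) = a + d = 3 + 0 = 3.
det(X) = a*d - b*c = (3)*(0) - (0)*(0) = 0 - 0 = 0.
Characteristic equation: λ² - (3)λ + (0) = 0.
Discriminant = (3)² - 4*(0) = 9 - 0 = 9.
λ = (3 ± √9) / 2 = (3 ± 3) / 2 = 0, 3.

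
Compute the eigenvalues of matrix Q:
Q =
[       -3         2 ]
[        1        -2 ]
λ = -4, -1

Solve det(Q - λI) = 0. For a 2×2 matrix the characteristic equation is λ² - (trace)λ + det = 0.
trace(Q) = a + d = -3 - 2 = -5.
det(Q) = a*d - b*c = (-3)*(-2) - (2)*(1) = 6 - 2 = 4.
Characteristic equation: λ² - (-5)λ + (4) = 0.
Discriminant = (-5)² - 4*(4) = 25 - 16 = 9.
λ = (-5 ± √9) / 2 = (-5 ± 3) / 2 = -4, -1.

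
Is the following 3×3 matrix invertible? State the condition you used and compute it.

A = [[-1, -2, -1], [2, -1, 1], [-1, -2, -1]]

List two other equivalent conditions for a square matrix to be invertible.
No, not invertible; det(A) = 0 (two rows are equal, so the rows are linearly dependent). Equivalent conditions (failing for this A): rank(A) < 3; Ax = 0 has non-trivial solutions; 0 is an eigenvalue; the columns are linearly dependent.

To check invertibility, compute det(A).
In this matrix, row 0 and the last row are identical, so one row is a scalar multiple of another and the rows are linearly dependent.
A matrix with linearly dependent rows has det = 0 and is not invertible.
Equivalent failed conditions:
- rank(A) < 3.
- Ax = 0 has non-trivial solutions.
- 0 is an eigenvalue.
- The columns are linearly dependent.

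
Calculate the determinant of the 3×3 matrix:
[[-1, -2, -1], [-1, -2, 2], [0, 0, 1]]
0

Expansion along first row:
det = -1·det([[-2,2],[0,1]]) - -2·det([[-1,2],[0,1]]) + -1·det([[-1,-2],[0,0]])
    = -1·(-2·1 - 2·0) - -2·(-1·1 - 2·0) + -1·(-1·0 - -2·0)
    = -1·-2 - -2·-1 + -1·0
    = 2 + -2 + 0 = 0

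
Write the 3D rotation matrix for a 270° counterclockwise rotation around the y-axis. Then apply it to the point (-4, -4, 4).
R = [[0, 0, -1], [0, 1, 0], [1, 0, 0]]; R·(-4, -4, 4) = (-4, -4, -4)

Rotation matrix for 270° around y-axis:
cos(270°) = 0, sin(270°) = -1
R = [[0, 0, -1], [0, 1, 0], [1, 0, 0]]
Apply to (-4, -4, 4): R·[-4, -4, 4]ᵀ = (-4, -4, -4)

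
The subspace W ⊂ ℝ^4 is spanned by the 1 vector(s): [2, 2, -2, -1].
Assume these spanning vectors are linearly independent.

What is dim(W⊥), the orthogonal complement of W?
dim(W⊥) = 3

For any subspace W of ℝ^n, dim(W) + dim(W⊥) = n (the whole-space dimension).
Here the given 1 vectors are linearly independent, so dim(W) = 1.
Thus dim(W⊥) = n - dim(W) = 4 - 1 = 3.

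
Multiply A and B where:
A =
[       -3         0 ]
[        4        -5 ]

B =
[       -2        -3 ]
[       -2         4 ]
AB =
[        6         9 ]
[        2       -32 ]

Matrix multiplication: (AB)[i][j] = sum over k of A[i][k] * B[k][j].
  (AB)[0][0] = (-3)*(-2) + (0)*(-2) = 6
  (AB)[0][1] = (-3)*(-3) + (0)*(4) = 9
  (AB)[1][0] = (4)*(-2) + (-5)*(-2) = 2
  (AB)[1][1] = (4)*(-3) + (-5)*(4) = -32
AB =
[        6         9 ]
[        2       -32 ]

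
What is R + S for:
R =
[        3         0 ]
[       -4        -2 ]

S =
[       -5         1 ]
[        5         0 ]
R + S =
[       -2         1 ]
[        1        -2 ]

Matrix addition is elementwise: (R+S)[i][j] = R[i][j] + S[i][j].
  (R+S)[0][0] = (3) + (-5) = -2
  (R+S)[0][1] = (0) + (1) = 1
  (R+S)[1][0] = (-4) + (5) = 1
  (R+S)[1][1] = (-2) + (0) = -2
R + S =
[       -2         1 ]
[        1        -2 ]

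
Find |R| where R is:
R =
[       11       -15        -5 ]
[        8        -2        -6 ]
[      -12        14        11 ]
det(R) = 482

Expand along row 0 (cofactor expansion): det(R) = a*(e*i - f*h) - b*(d*i - f*g) + c*(d*h - e*g), where the 3×3 is [[a, b, c], [d, e, f], [g, h, i]].
Minor M_00 = (-2)*(11) - (-6)*(14) = -22 + 84 = 62.
Minor M_01 = (8)*(11) - (-6)*(-12) = 88 - 72 = 16.
Minor M_02 = (8)*(14) - (-2)*(-12) = 112 - 24 = 88.
det(R) = (11)*(62) - (-15)*(16) + (-5)*(88) = 682 + 240 - 440 = 482.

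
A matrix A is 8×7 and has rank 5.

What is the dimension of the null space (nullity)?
2

The rank-nullity theorem for an m×n matrix states:
rank(A) + nullity(A) = n (the number of columns).
Here n = 7 and rank(A) = 5, so nullity(A) = 7 - 5 = 2.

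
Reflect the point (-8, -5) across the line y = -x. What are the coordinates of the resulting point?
(5, 8)

Reflection across line y = -x: (-8, -5) → (5, 8)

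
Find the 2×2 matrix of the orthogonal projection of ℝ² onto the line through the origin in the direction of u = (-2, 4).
[[1/5, -2/5], [-2/5, 4/5]]

The orthogonal projection onto the line spanned by a nonzero vector u = (a, b) has matrix P = (u uᵀ) / (uᵀ u) = (1/(a² + b²)) · [[a², ab], [ab, b²]].
Here u = (-2, 4), so a² + b² = 4 + 16 = 20.
P = (1/20) · [[4, -8], [-8, 16]] = [[1/5, -2/5], [-2/5, 4/5]].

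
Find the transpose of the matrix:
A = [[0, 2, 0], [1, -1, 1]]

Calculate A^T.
[[0, 1], [2, -1], [0, 1]]

The transpose sends entry (i,j) to (j,i); rows become columns.
Row 0 of A: [0, 2, 0] -> column 0 of A^T.
Row 1 of A: [1, -1, 1] -> column 1 of A^T.
A^T = [[0, 1], [2, -1], [0, 1]]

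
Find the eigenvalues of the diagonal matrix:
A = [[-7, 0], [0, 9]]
λ₁ = -7, λ₂ = 9

The characteristic polynomial of A is det(A - λI) = (-7 - λ)(9 - λ) = 0.
The roots are λ = -7 and λ = 9, so the eigenvalues are the diagonal entries.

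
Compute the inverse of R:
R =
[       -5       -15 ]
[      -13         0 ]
det(R) = -195
R⁻¹ =
[        0     -1/13 ]
[    -1/15      1/39 ]

For a 2×2 matrix R = [[a, b], [c, d]] with det(R) ≠ 0, R⁻¹ = (1/det(R)) * [[d, -b], [-c, a]].
det(R) = (-5)*(0) - (-15)*(-13) = 0 - 195 = -195.
R⁻¹ = (1/-195) * [[0, 15], [13, -5]].
Dividing each entry by -195 and reducing:
R⁻¹ =
[        0     -1/13 ]
[    -1/15      1/39 ]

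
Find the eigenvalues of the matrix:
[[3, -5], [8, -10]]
λ = -5 and λ = -2

Characteristic equation: det(A - λI) = 0
λ² - (trace)λ + (det) = 0
λ² - (-7)λ + (10) = 0
λ² + 7λ + 10 = 0
Solving: λ = -5, -2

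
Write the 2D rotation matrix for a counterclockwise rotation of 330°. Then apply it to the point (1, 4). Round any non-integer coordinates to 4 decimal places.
R = [[√3/2, 1/2], [-1/2, √3/2]]; R·(1, 4) = (2.8660, 2.9641)

Rotation matrix formula: R(θ) = [[cos θ, -sin θ], [sin θ, cos θ]]
For θ = 330°:
cos(330°) = √3/2
sin(330°) = -1/2
R = [[√3/2, 1/2], [-1/2, √3/2]]
Apply to (1, 4): [√3/2·1 + (1/2)·4, -1/2·1 + √3/2·4] = (2.8660, 2.9641)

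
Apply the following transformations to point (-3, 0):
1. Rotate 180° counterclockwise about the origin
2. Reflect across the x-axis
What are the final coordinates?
(3, 0)

Step 1: Rotate 180° → (3, 0)
Step 2: Reflect across the x-axis → (3, 0)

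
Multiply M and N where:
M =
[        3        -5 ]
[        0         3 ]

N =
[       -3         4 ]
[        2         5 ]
MN =
[      -19       -13 ]
[        6        15 ]

Matrix multiplication: (MN)[i][j] = sum over k of M[i][k] * N[k][j].
  (MN)[0][0] = (3)*(-3) + (-5)*(2) = -19
  (MN)[0][1] = (3)*(4) + (-5)*(5) = -13
  (MN)[1][0] = (0)*(-3) + (3)*(2) = 6
  (MN)[1][1] = (0)*(4) + (3)*(5) = 15
MN =
[      -19       -13 ]
[        6        15 ]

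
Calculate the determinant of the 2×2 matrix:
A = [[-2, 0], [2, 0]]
0

For A = [[a, b], [c, d]], det(A) = a*d - b*c.
det(A) = (-2)*(0) - (0)*(2) = 0 - 0 = 0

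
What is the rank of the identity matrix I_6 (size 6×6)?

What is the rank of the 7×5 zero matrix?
rank(I_6) = 6, rank(0) = 0

The identity I_6 has 6 columns that are the standard basis vectors e_1, …, e_6. These are linearly independent, so all 6 columns are pivots and rank(I_6) = 6.
The 7×5 zero matrix has every entry zero, so every row is the zero row and there are no pivots; rank(0) = 0.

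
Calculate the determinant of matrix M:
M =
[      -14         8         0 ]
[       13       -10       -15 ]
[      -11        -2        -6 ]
det(M) = 1524

Expand along row 0 (cofactor expansion): det(M) = a*(e*i - f*h) - b*(d*i - f*g) + c*(d*h - e*g), where the 3×3 is [[a, b, c], [d, e, f], [g, h, i]].
Minor M_00 = (-10)*(-6) - (-15)*(-2) = 60 - 30 = 30.
Minor M_01 = (13)*(-6) - (-15)*(-11) = -78 - 165 = -243.
Minor M_02 = (13)*(-2) - (-10)*(-11) = -26 - 110 = -136.
det(M) = (-14)*(30) - (8)*(-243) + (0)*(-136) = -420 + 1944 + 0 = 1524.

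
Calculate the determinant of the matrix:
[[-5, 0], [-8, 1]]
-5

For a 2×2 matrix [[a, b], [c, d]], det = ad - bc
det = (-5)(1) - (0)(-8) = -5 - 0 = -5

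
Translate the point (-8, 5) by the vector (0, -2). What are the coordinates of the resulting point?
(-8, 3)

Translation by (0, -2):
x' = -8 + 0 = -8
y' = 5 + -2 = 3
Homogeneous matrix: [[1, 0, 0], [0, 1, -2], [0, 0, 1]]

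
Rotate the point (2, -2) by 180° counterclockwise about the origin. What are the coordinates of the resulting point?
(-2, 2)

Rotation matrix R(θ) = [[cos θ, -sin θ], [sin θ, cos θ]]; for θ = 180°:
R = [[-1, 0], [0, -1]]
Result: R × [2, -2]ᵀ = [-1·2 + (0)·-2, 0·2 + (-1)·-2]ᵀ = (-2, 2)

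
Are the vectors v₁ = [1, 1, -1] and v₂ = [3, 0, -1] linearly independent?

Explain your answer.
Yes, linearly independent

Two vectors are linearly dependent iff one is a scalar multiple of the other.
No single scalar k satisfies v₂ = k·v₁ (the ratios of corresponding entries disagree), so v₁ and v₂ are linearly independent.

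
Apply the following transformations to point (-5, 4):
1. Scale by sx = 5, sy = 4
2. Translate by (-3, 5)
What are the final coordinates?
(-28, 21)

Step 1: Scale (-5, 4) by (sx, sy) = (5, 4) → (-25, 16)
Step 2: Translate by (-3, 5) → (-28, 21)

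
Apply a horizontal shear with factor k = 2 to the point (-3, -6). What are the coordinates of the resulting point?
(-15, -6)

Shear matrix for horizontal shear with factor k = 2:
[[1, 2], [0, 1]]
Result: (-3, -6) → (-15, -6)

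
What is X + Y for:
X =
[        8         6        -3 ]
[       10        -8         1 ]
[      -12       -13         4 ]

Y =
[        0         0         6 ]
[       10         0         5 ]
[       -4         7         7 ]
X + Y =
[        8         6         3 ]
[       20        -8         6 ]
[      -16        -6        11 ]

Matrix addition is elementwise: (X+Y)[i][j] = X[i][j] + Y[i][j].
  (X+Y)[0][0] = (8) + (0) = 8
  (X+Y)[0][1] = (6) + (0) = 6
  (X+Y)[0][2] = (-3) + (6) = 3
  (X+Y)[1][0] = (10) + (10) = 20
  (X+Y)[1][1] = (-8) + (0) = -8
  (X+Y)[1][2] = (1) + (5) = 6
  (X+Y)[2][0] = (-12) + (-4) = -16
  (X+Y)[2][1] = (-13) + (7) = -6
  (X+Y)[2][2] = (4) + (7) = 11
X + Y =
[        8         6         3 ]
[       20        -8         6 ]
[      -16        -6        11 ]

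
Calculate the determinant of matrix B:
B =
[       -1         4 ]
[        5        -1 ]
det(B) = -19

For a 2×2 matrix [[a, b], [c, d]], det = a*d - b*c.
det(B) = (-1)*(-1) - (4)*(5) = 1 - 20 = -19.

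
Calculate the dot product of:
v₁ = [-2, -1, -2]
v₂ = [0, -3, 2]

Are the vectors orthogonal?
-1, No

The dot product is the sum of products of corresponding components.
v₁·v₂ = (-2)*(0) + (-1)*(-3) + (-2)*(2) = 0 + 3 - 4 = -1.
Two vectors are orthogonal iff their dot product is 0; here the dot product is -1, so the vectors are not orthogonal.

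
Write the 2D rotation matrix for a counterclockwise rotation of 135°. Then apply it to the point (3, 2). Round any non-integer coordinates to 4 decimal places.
R = [[-√2/2, -√2/2], [√2/2, -√2/2]]; R·(3, 2) = (-3.5355, 0.7071)

Rotation matrix formula: R(θ) = [[cos θ, -sin θ], [sin θ, cos θ]]
For θ = 135°:
cos(135°) = -√2/2
sin(135°) = √2/2
R = [[-√2/2, -√2/2], [√2/2, -√2/2]]
Apply to (3, 2): [-√2/2·3 + (-√2/2)·2, √2/2·3 + -√2/2·2] = (-3.5355, 0.7071)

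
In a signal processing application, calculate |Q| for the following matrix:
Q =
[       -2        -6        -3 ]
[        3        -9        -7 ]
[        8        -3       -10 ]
det(Q) = -171

Expand along row 0 (cofactor expansion): det(Q) = a*(e*i - f*h) - b*(d*i - f*g) + c*(d*h - e*g), where the 3×3 is [[a, b, c], [d, e, f], [g, h, i]].
Minor M_00 = (-9)*(-10) - (-7)*(-3) = 90 - 21 = 69.
Minor M_01 = (3)*(-10) - (-7)*(8) = -30 + 56 = 26.
Minor M_02 = (3)*(-3) - (-9)*(8) = -9 + 72 = 63.
det(Q) = (-2)*(69) - (-6)*(26) + (-3)*(63) = -138 + 156 - 189 = -171.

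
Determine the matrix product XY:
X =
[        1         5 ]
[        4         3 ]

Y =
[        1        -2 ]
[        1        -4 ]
XY =
[        6       -22 ]
[        7       -20 ]

Matrix multiplication: (XY)[i][j] = sum over k of X[i][k] * Y[k][j].
  (XY)[0][0] = (1)*(1) + (5)*(1) = 6
  (XY)[0][1] = (1)*(-2) + (5)*(-4) = -22
  (XY)[1][0] = (4)*(1) + (3)*(1) = 7
  (XY)[1][1] = (4)*(-2) + (3)*(-4) = -20
XY =
[        6       -22 ]
[        7       -20 ]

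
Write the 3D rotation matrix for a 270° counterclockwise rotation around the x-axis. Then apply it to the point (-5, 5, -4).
R = [[1, 0, 0], [0, 0, 1], [0, -1, 0]]; R·(-5, 5, -4) = (-5, -4, -5)

Rotation matrix for 270° around x-axis:
cos(270°) = 0, sin(270°) = -1
R = [[1, 0, 0], [0, 0, 1], [0, -1, 0]]
Apply to (-5, 5, -4): R·[-5, 5, -4]ᵀ = (-5, -4, -5)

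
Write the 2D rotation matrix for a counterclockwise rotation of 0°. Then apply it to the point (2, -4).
R = [[1, 0], [0, 1]]; R·(2, -4) = (2, -4)

Rotation matrix formula: R(θ) = [[cos θ, -sin θ], [sin θ, cos θ]]
For θ = 0°:
cos(0°) = 1
sin(0°) = 0
R = [[1, 0], [0, 1]]
Apply to (2, -4): [1·2 + (0)·-4, 0·2 + 1·-4] = (2, -4)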